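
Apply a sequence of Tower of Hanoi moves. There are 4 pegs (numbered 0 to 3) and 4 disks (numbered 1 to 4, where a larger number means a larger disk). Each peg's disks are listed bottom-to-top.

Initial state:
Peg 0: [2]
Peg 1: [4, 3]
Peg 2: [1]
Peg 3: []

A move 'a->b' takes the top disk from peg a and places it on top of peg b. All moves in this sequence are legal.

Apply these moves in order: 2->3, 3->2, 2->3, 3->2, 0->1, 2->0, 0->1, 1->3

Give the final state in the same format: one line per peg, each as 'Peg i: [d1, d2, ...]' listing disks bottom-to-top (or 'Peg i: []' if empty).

Answer: Peg 0: []
Peg 1: [4, 3, 2]
Peg 2: []
Peg 3: [1]

Derivation:
After move 1 (2->3):
Peg 0: [2]
Peg 1: [4, 3]
Peg 2: []
Peg 3: [1]

After move 2 (3->2):
Peg 0: [2]
Peg 1: [4, 3]
Peg 2: [1]
Peg 3: []

After move 3 (2->3):
Peg 0: [2]
Peg 1: [4, 3]
Peg 2: []
Peg 3: [1]

After move 4 (3->2):
Peg 0: [2]
Peg 1: [4, 3]
Peg 2: [1]
Peg 3: []

After move 5 (0->1):
Peg 0: []
Peg 1: [4, 3, 2]
Peg 2: [1]
Peg 3: []

After move 6 (2->0):
Peg 0: [1]
Peg 1: [4, 3, 2]
Peg 2: []
Peg 3: []

After move 7 (0->1):
Peg 0: []
Peg 1: [4, 3, 2, 1]
Peg 2: []
Peg 3: []

After move 8 (1->3):
Peg 0: []
Peg 1: [4, 3, 2]
Peg 2: []
Peg 3: [1]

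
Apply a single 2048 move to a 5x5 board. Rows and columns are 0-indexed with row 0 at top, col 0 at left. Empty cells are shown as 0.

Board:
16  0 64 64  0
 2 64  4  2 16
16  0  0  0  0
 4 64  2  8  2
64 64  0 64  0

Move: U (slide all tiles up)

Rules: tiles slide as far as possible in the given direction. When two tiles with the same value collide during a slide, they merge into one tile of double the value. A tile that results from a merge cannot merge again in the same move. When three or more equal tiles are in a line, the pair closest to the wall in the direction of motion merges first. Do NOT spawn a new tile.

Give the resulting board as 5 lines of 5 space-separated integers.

Slide up:
col 0: [16, 2, 16, 4, 64] -> [16, 2, 16, 4, 64]
col 1: [0, 64, 0, 64, 64] -> [128, 64, 0, 0, 0]
col 2: [64, 4, 0, 2, 0] -> [64, 4, 2, 0, 0]
col 3: [64, 2, 0, 8, 64] -> [64, 2, 8, 64, 0]
col 4: [0, 16, 0, 2, 0] -> [16, 2, 0, 0, 0]

Answer:  16 128  64  64  16
  2  64   4   2   2
 16   0   2   8   0
  4   0   0  64   0
 64   0   0   0   0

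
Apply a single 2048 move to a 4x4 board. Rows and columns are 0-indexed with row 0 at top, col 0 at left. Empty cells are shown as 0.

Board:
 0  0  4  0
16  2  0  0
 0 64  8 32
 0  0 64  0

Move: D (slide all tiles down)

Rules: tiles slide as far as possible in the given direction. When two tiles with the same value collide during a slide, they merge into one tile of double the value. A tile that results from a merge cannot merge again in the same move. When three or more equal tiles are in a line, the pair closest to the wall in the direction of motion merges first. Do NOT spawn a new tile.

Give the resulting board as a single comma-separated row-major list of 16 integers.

Answer: 0, 0, 0, 0, 0, 0, 4, 0, 0, 2, 8, 0, 16, 64, 64, 32

Derivation:
Slide down:
col 0: [0, 16, 0, 0] -> [0, 0, 0, 16]
col 1: [0, 2, 64, 0] -> [0, 0, 2, 64]
col 2: [4, 0, 8, 64] -> [0, 4, 8, 64]
col 3: [0, 0, 32, 0] -> [0, 0, 0, 32]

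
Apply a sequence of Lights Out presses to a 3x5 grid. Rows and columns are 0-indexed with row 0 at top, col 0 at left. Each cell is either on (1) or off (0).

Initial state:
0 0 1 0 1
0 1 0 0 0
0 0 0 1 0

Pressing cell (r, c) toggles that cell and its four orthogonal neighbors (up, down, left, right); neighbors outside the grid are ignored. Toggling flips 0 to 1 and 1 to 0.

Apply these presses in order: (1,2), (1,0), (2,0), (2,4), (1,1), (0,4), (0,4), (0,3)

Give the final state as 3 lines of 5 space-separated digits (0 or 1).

After press 1 at (1,2):
0 0 0 0 1
0 0 1 1 0
0 0 1 1 0

After press 2 at (1,0):
1 0 0 0 1
1 1 1 1 0
1 0 1 1 0

After press 3 at (2,0):
1 0 0 0 1
0 1 1 1 0
0 1 1 1 0

After press 4 at (2,4):
1 0 0 0 1
0 1 1 1 1
0 1 1 0 1

After press 5 at (1,1):
1 1 0 0 1
1 0 0 1 1
0 0 1 0 1

After press 6 at (0,4):
1 1 0 1 0
1 0 0 1 0
0 0 1 0 1

After press 7 at (0,4):
1 1 0 0 1
1 0 0 1 1
0 0 1 0 1

After press 8 at (0,3):
1 1 1 1 0
1 0 0 0 1
0 0 1 0 1

Answer: 1 1 1 1 0
1 0 0 0 1
0 0 1 0 1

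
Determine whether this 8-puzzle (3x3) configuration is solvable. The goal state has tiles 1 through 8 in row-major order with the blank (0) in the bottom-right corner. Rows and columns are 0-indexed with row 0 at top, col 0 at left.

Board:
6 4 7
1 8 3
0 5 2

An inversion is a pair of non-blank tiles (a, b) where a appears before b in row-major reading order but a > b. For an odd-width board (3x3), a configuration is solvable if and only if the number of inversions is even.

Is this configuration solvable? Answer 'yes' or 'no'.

Answer: no

Derivation:
Inversions (pairs i<j in row-major order where tile[i] > tile[j] > 0): 17
17 is odd, so the puzzle is not solvable.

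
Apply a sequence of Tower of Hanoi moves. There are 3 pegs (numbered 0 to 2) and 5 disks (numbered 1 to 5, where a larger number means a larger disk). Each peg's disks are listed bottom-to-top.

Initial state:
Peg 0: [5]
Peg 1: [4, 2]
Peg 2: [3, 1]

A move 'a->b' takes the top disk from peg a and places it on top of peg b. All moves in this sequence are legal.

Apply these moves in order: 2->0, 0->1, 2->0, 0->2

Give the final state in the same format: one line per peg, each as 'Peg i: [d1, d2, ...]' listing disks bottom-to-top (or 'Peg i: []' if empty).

After move 1 (2->0):
Peg 0: [5, 1]
Peg 1: [4, 2]
Peg 2: [3]

After move 2 (0->1):
Peg 0: [5]
Peg 1: [4, 2, 1]
Peg 2: [3]

After move 3 (2->0):
Peg 0: [5, 3]
Peg 1: [4, 2, 1]
Peg 2: []

After move 4 (0->2):
Peg 0: [5]
Peg 1: [4, 2, 1]
Peg 2: [3]

Answer: Peg 0: [5]
Peg 1: [4, 2, 1]
Peg 2: [3]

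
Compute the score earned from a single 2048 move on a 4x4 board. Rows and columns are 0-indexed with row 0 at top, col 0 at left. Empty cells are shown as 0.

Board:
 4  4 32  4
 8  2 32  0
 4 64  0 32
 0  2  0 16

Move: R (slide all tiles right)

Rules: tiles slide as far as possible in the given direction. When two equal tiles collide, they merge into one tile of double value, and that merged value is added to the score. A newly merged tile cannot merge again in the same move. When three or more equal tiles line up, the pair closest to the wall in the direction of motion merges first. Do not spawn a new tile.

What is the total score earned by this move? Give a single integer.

Answer: 8

Derivation:
Slide right:
row 0: [4, 4, 32, 4] -> [0, 8, 32, 4]  score +8 (running 8)
row 1: [8, 2, 32, 0] -> [0, 8, 2, 32]  score +0 (running 8)
row 2: [4, 64, 0, 32] -> [0, 4, 64, 32]  score +0 (running 8)
row 3: [0, 2, 0, 16] -> [0, 0, 2, 16]  score +0 (running 8)
Board after move:
 0  8 32  4
 0  8  2 32
 0  4 64 32
 0  0  2 16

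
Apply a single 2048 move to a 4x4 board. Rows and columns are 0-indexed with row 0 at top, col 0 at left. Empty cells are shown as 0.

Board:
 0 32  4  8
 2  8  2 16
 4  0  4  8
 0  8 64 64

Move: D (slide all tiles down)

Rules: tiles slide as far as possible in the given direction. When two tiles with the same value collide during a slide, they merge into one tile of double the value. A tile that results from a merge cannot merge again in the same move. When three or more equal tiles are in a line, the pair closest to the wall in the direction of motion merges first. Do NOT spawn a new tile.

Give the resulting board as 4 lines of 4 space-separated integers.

Slide down:
col 0: [0, 2, 4, 0] -> [0, 0, 2, 4]
col 1: [32, 8, 0, 8] -> [0, 0, 32, 16]
col 2: [4, 2, 4, 64] -> [4, 2, 4, 64]
col 3: [8, 16, 8, 64] -> [8, 16, 8, 64]

Answer:  0  0  4  8
 0  0  2 16
 2 32  4  8
 4 16 64 64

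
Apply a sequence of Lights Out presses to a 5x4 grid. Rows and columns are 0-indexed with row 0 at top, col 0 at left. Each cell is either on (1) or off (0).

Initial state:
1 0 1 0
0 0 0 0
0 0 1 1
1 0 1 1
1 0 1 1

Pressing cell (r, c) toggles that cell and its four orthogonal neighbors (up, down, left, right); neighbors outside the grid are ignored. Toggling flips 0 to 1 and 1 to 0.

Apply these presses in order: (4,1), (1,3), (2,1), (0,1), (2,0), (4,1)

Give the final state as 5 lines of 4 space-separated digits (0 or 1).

After press 1 at (4,1):
1 0 1 0
0 0 0 0
0 0 1 1
1 1 1 1
0 1 0 1

After press 2 at (1,3):
1 0 1 1
0 0 1 1
0 0 1 0
1 1 1 1
0 1 0 1

After press 3 at (2,1):
1 0 1 1
0 1 1 1
1 1 0 0
1 0 1 1
0 1 0 1

After press 4 at (0,1):
0 1 0 1
0 0 1 1
1 1 0 0
1 0 1 1
0 1 0 1

After press 5 at (2,0):
0 1 0 1
1 0 1 1
0 0 0 0
0 0 1 1
0 1 0 1

After press 6 at (4,1):
0 1 0 1
1 0 1 1
0 0 0 0
0 1 1 1
1 0 1 1

Answer: 0 1 0 1
1 0 1 1
0 0 0 0
0 1 1 1
1 0 1 1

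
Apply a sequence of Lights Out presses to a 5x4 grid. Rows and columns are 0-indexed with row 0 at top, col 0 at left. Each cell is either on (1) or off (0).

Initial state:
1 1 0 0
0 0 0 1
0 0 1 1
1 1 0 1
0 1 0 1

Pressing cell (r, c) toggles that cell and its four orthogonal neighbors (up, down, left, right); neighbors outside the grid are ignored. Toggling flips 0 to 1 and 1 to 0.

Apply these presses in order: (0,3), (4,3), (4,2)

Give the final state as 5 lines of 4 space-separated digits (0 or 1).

After press 1 at (0,3):
1 1 1 1
0 0 0 0
0 0 1 1
1 1 0 1
0 1 0 1

After press 2 at (4,3):
1 1 1 1
0 0 0 0
0 0 1 1
1 1 0 0
0 1 1 0

After press 3 at (4,2):
1 1 1 1
0 0 0 0
0 0 1 1
1 1 1 0
0 0 0 1

Answer: 1 1 1 1
0 0 0 0
0 0 1 1
1 1 1 0
0 0 0 1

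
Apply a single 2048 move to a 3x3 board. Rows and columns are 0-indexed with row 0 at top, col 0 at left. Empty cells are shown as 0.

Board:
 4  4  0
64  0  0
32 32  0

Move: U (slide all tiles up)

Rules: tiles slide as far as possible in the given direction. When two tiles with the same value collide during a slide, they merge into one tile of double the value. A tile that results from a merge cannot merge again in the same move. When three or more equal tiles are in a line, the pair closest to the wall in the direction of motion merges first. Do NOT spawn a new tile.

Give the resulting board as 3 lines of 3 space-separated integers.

Slide up:
col 0: [4, 64, 32] -> [4, 64, 32]
col 1: [4, 0, 32] -> [4, 32, 0]
col 2: [0, 0, 0] -> [0, 0, 0]

Answer:  4  4  0
64 32  0
32  0  0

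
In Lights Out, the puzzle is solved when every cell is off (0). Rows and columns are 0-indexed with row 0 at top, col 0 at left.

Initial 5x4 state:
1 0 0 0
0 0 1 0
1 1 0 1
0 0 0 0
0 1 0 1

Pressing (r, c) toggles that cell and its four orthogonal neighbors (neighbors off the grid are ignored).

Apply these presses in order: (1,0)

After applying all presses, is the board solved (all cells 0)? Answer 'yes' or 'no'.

After press 1 at (1,0):
0 0 0 0
1 1 1 0
0 1 0 1
0 0 0 0
0 1 0 1

Lights still on: 7

Answer: no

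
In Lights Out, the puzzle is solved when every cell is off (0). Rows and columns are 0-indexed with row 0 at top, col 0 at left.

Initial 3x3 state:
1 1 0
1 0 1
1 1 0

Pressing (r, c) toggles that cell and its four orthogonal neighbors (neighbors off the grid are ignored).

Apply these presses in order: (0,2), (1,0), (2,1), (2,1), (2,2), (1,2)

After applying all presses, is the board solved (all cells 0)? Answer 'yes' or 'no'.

After press 1 at (0,2):
1 0 1
1 0 0
1 1 0

After press 2 at (1,0):
0 0 1
0 1 0
0 1 0

After press 3 at (2,1):
0 0 1
0 0 0
1 0 1

After press 4 at (2,1):
0 0 1
0 1 0
0 1 0

After press 5 at (2,2):
0 0 1
0 1 1
0 0 1

After press 6 at (1,2):
0 0 0
0 0 0
0 0 0

Lights still on: 0

Answer: yes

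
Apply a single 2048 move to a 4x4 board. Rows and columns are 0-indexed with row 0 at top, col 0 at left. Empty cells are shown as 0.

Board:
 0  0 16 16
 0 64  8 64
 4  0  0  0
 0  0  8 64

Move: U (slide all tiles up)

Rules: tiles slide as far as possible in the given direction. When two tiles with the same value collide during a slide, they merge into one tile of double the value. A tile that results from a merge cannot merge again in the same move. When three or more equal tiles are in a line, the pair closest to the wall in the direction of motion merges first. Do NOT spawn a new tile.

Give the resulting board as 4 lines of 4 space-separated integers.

Slide up:
col 0: [0, 0, 4, 0] -> [4, 0, 0, 0]
col 1: [0, 64, 0, 0] -> [64, 0, 0, 0]
col 2: [16, 8, 0, 8] -> [16, 16, 0, 0]
col 3: [16, 64, 0, 64] -> [16, 128, 0, 0]

Answer:   4  64  16  16
  0   0  16 128
  0   0   0   0
  0   0   0   0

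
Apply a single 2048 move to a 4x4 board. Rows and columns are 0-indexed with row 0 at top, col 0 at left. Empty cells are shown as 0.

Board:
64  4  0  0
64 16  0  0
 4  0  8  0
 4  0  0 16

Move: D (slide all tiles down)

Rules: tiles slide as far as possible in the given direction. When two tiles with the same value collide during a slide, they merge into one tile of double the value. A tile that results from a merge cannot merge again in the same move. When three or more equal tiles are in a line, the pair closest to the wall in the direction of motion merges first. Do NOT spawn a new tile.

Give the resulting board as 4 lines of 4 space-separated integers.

Slide down:
col 0: [64, 64, 4, 4] -> [0, 0, 128, 8]
col 1: [4, 16, 0, 0] -> [0, 0, 4, 16]
col 2: [0, 0, 8, 0] -> [0, 0, 0, 8]
col 3: [0, 0, 0, 16] -> [0, 0, 0, 16]

Answer:   0   0   0   0
  0   0   0   0
128   4   0   0
  8  16   8  16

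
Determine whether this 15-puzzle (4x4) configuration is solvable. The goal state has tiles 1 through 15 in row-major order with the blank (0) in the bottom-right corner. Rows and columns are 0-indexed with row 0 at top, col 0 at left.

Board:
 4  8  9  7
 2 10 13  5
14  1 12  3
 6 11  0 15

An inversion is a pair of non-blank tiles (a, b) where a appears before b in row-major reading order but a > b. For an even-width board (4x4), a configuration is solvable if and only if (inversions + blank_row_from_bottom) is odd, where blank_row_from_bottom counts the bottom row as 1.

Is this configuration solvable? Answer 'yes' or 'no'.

Answer: no

Derivation:
Inversions: 41
Blank is in row 3 (0-indexed from top), which is row 1 counting from the bottom (bottom = 1).
41 + 1 = 42, which is even, so the puzzle is not solvable.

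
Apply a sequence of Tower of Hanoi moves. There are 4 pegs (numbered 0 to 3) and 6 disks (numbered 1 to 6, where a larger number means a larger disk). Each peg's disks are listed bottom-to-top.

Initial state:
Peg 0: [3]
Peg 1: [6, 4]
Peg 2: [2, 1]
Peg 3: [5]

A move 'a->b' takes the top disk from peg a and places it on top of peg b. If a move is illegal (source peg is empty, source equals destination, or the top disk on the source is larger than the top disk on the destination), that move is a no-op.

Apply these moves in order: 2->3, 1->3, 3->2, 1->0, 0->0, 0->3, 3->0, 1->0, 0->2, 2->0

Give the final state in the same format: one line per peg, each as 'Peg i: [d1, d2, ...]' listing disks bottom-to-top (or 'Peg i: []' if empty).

Answer: Peg 0: [3, 1]
Peg 1: [6, 4]
Peg 2: [2]
Peg 3: [5]

Derivation:
After move 1 (2->3):
Peg 0: [3]
Peg 1: [6, 4]
Peg 2: [2]
Peg 3: [5, 1]

After move 2 (1->3):
Peg 0: [3]
Peg 1: [6, 4]
Peg 2: [2]
Peg 3: [5, 1]

After move 3 (3->2):
Peg 0: [3]
Peg 1: [6, 4]
Peg 2: [2, 1]
Peg 3: [5]

After move 4 (1->0):
Peg 0: [3]
Peg 1: [6, 4]
Peg 2: [2, 1]
Peg 3: [5]

After move 5 (0->0):
Peg 0: [3]
Peg 1: [6, 4]
Peg 2: [2, 1]
Peg 3: [5]

After move 6 (0->3):
Peg 0: []
Peg 1: [6, 4]
Peg 2: [2, 1]
Peg 3: [5, 3]

After move 7 (3->0):
Peg 0: [3]
Peg 1: [6, 4]
Peg 2: [2, 1]
Peg 3: [5]

After move 8 (1->0):
Peg 0: [3]
Peg 1: [6, 4]
Peg 2: [2, 1]
Peg 3: [5]

After move 9 (0->2):
Peg 0: [3]
Peg 1: [6, 4]
Peg 2: [2, 1]
Peg 3: [5]

After move 10 (2->0):
Peg 0: [3, 1]
Peg 1: [6, 4]
Peg 2: [2]
Peg 3: [5]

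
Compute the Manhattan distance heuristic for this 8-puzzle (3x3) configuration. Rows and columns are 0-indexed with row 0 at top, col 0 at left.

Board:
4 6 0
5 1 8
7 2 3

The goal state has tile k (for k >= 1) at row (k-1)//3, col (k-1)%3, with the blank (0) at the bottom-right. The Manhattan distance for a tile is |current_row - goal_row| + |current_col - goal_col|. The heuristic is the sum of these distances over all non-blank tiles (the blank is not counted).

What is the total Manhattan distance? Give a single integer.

Tile 4: (0,0)->(1,0) = 1
Tile 6: (0,1)->(1,2) = 2
Tile 5: (1,0)->(1,1) = 1
Tile 1: (1,1)->(0,0) = 2
Tile 8: (1,2)->(2,1) = 2
Tile 7: (2,0)->(2,0) = 0
Tile 2: (2,1)->(0,1) = 2
Tile 3: (2,2)->(0,2) = 2
Sum: 1 + 2 + 1 + 2 + 2 + 0 + 2 + 2 = 12

Answer: 12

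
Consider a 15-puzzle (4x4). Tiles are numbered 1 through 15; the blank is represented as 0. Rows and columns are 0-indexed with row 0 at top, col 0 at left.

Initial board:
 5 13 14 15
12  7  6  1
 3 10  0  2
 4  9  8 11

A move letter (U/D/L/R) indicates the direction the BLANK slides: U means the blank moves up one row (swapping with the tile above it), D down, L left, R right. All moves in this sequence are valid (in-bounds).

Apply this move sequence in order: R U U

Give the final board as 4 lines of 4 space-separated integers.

After move 1 (R):
 5 13 14 15
12  7  6  1
 3 10  2  0
 4  9  8 11

After move 2 (U):
 5 13 14 15
12  7  6  0
 3 10  2  1
 4  9  8 11

After move 3 (U):
 5 13 14  0
12  7  6 15
 3 10  2  1
 4  9  8 11

Answer:  5 13 14  0
12  7  6 15
 3 10  2  1
 4  9  8 11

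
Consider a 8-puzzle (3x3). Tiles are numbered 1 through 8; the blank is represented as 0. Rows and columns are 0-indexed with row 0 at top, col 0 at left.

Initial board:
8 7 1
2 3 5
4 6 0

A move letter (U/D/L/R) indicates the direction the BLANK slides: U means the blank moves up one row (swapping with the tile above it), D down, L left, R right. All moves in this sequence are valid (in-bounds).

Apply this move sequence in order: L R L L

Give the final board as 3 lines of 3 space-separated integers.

Answer: 8 7 1
2 3 5
0 4 6

Derivation:
After move 1 (L):
8 7 1
2 3 5
4 0 6

After move 2 (R):
8 7 1
2 3 5
4 6 0

After move 3 (L):
8 7 1
2 3 5
4 0 6

After move 4 (L):
8 7 1
2 3 5
0 4 6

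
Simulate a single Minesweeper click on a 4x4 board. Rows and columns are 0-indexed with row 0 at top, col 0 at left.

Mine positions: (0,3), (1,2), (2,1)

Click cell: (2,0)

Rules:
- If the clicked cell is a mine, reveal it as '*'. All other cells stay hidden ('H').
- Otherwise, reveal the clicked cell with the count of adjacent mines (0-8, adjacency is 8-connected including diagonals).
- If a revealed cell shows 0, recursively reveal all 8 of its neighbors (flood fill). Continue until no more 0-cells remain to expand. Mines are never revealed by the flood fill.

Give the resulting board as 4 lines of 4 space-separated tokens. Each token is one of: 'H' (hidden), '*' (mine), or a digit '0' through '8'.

H H H H
H H H H
1 H H H
H H H H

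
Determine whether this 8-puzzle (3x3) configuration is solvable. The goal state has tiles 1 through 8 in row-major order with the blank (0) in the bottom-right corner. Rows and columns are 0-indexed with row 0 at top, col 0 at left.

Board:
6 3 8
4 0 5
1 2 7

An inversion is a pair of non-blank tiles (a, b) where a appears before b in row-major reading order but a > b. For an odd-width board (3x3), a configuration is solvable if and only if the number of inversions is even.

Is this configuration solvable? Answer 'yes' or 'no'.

Inversions (pairs i<j in row-major order where tile[i] > tile[j] > 0): 16
16 is even, so the puzzle is solvable.

Answer: yes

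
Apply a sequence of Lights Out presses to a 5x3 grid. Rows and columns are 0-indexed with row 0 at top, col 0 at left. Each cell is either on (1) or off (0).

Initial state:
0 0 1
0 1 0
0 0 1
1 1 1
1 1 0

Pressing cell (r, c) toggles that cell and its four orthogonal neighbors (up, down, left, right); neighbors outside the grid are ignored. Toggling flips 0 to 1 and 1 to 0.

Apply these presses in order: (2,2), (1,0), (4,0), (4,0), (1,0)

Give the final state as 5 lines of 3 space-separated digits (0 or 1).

After press 1 at (2,2):
0 0 1
0 1 1
0 1 0
1 1 0
1 1 0

After press 2 at (1,0):
1 0 1
1 0 1
1 1 0
1 1 0
1 1 0

After press 3 at (4,0):
1 0 1
1 0 1
1 1 0
0 1 0
0 0 0

After press 4 at (4,0):
1 0 1
1 0 1
1 1 0
1 1 0
1 1 0

After press 5 at (1,0):
0 0 1
0 1 1
0 1 0
1 1 0
1 1 0

Answer: 0 0 1
0 1 1
0 1 0
1 1 0
1 1 0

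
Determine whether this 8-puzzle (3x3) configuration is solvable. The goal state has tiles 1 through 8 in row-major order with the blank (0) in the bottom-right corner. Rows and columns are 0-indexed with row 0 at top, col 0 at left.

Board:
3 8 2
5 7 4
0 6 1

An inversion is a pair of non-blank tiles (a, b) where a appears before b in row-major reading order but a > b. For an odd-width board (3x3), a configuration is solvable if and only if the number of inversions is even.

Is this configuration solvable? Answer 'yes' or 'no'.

Answer: yes

Derivation:
Inversions (pairs i<j in row-major order where tile[i] > tile[j] > 0): 16
16 is even, so the puzzle is solvable.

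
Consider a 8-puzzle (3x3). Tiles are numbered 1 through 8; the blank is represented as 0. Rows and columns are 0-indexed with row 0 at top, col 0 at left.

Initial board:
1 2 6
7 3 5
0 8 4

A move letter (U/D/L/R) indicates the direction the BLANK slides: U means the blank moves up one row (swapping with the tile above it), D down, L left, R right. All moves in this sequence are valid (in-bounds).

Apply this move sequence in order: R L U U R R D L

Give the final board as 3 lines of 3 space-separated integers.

Answer: 2 6 5
1 0 3
7 8 4

Derivation:
After move 1 (R):
1 2 6
7 3 5
8 0 4

After move 2 (L):
1 2 6
7 3 5
0 8 4

After move 3 (U):
1 2 6
0 3 5
7 8 4

After move 4 (U):
0 2 6
1 3 5
7 8 4

After move 5 (R):
2 0 6
1 3 5
7 8 4

After move 6 (R):
2 6 0
1 3 5
7 8 4

After move 7 (D):
2 6 5
1 3 0
7 8 4

After move 8 (L):
2 6 5
1 0 3
7 8 4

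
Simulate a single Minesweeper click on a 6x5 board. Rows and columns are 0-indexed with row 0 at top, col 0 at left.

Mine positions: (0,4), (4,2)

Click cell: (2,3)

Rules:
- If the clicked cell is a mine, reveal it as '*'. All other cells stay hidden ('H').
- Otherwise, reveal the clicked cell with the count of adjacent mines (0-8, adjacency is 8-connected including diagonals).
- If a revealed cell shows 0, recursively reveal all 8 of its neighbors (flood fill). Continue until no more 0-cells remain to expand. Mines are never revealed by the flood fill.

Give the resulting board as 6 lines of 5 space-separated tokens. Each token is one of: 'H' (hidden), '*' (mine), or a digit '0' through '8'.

0 0 0 1 H
0 0 0 1 1
0 0 0 0 0
0 1 1 1 0
0 1 H 1 0
0 1 H 1 0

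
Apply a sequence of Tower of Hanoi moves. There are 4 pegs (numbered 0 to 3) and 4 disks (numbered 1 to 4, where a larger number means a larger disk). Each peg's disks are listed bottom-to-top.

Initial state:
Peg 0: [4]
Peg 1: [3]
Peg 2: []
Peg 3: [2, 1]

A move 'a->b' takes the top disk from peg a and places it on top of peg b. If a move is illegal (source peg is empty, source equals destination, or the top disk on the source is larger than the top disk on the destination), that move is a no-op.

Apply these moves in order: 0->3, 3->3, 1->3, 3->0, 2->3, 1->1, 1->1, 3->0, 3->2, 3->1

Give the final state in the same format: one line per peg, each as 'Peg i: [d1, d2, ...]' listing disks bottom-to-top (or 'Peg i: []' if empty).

After move 1 (0->3):
Peg 0: [4]
Peg 1: [3]
Peg 2: []
Peg 3: [2, 1]

After move 2 (3->3):
Peg 0: [4]
Peg 1: [3]
Peg 2: []
Peg 3: [2, 1]

After move 3 (1->3):
Peg 0: [4]
Peg 1: [3]
Peg 2: []
Peg 3: [2, 1]

After move 4 (3->0):
Peg 0: [4, 1]
Peg 1: [3]
Peg 2: []
Peg 3: [2]

After move 5 (2->3):
Peg 0: [4, 1]
Peg 1: [3]
Peg 2: []
Peg 3: [2]

After move 6 (1->1):
Peg 0: [4, 1]
Peg 1: [3]
Peg 2: []
Peg 3: [2]

After move 7 (1->1):
Peg 0: [4, 1]
Peg 1: [3]
Peg 2: []
Peg 3: [2]

After move 8 (3->0):
Peg 0: [4, 1]
Peg 1: [3]
Peg 2: []
Peg 3: [2]

After move 9 (3->2):
Peg 0: [4, 1]
Peg 1: [3]
Peg 2: [2]
Peg 3: []

After move 10 (3->1):
Peg 0: [4, 1]
Peg 1: [3]
Peg 2: [2]
Peg 3: []

Answer: Peg 0: [4, 1]
Peg 1: [3]
Peg 2: [2]
Peg 3: []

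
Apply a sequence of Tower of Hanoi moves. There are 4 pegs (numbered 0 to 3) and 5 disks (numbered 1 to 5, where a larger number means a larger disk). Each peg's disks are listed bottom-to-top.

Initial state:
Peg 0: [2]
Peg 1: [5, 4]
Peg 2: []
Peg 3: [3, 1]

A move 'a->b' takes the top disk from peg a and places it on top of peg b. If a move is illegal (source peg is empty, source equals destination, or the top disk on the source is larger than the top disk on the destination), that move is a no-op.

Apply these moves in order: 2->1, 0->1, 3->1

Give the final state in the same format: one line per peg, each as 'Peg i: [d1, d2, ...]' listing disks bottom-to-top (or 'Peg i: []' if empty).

Answer: Peg 0: []
Peg 1: [5, 4, 2, 1]
Peg 2: []
Peg 3: [3]

Derivation:
After move 1 (2->1):
Peg 0: [2]
Peg 1: [5, 4]
Peg 2: []
Peg 3: [3, 1]

After move 2 (0->1):
Peg 0: []
Peg 1: [5, 4, 2]
Peg 2: []
Peg 3: [3, 1]

After move 3 (3->1):
Peg 0: []
Peg 1: [5, 4, 2, 1]
Peg 2: []
Peg 3: [3]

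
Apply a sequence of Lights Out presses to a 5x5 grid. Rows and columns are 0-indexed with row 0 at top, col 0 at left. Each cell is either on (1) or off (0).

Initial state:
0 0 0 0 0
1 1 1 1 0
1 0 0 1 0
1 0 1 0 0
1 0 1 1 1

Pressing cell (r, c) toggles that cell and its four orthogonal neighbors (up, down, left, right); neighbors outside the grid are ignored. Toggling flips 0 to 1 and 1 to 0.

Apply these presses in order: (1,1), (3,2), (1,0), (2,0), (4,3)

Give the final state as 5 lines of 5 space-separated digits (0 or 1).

After press 1 at (1,1):
0 1 0 0 0
0 0 0 1 0
1 1 0 1 0
1 0 1 0 0
1 0 1 1 1

After press 2 at (3,2):
0 1 0 0 0
0 0 0 1 0
1 1 1 1 0
1 1 0 1 0
1 0 0 1 1

After press 3 at (1,0):
1 1 0 0 0
1 1 0 1 0
0 1 1 1 0
1 1 0 1 0
1 0 0 1 1

After press 4 at (2,0):
1 1 0 0 0
0 1 0 1 0
1 0 1 1 0
0 1 0 1 0
1 0 0 1 1

After press 5 at (4,3):
1 1 0 0 0
0 1 0 1 0
1 0 1 1 0
0 1 0 0 0
1 0 1 0 0

Answer: 1 1 0 0 0
0 1 0 1 0
1 0 1 1 0
0 1 0 0 0
1 0 1 0 0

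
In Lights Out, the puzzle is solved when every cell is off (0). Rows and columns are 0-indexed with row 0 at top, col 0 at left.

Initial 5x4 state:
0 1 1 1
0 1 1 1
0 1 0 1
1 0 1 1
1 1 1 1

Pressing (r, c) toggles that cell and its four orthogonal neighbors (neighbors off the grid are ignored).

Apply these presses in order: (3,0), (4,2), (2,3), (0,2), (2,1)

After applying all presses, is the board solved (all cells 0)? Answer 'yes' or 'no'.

Answer: yes

Derivation:
After press 1 at (3,0):
0 1 1 1
0 1 1 1
1 1 0 1
0 1 1 1
0 1 1 1

After press 2 at (4,2):
0 1 1 1
0 1 1 1
1 1 0 1
0 1 0 1
0 0 0 0

After press 3 at (2,3):
0 1 1 1
0 1 1 0
1 1 1 0
0 1 0 0
0 0 0 0

After press 4 at (0,2):
0 0 0 0
0 1 0 0
1 1 1 0
0 1 0 0
0 0 0 0

After press 5 at (2,1):
0 0 0 0
0 0 0 0
0 0 0 0
0 0 0 0
0 0 0 0

Lights still on: 0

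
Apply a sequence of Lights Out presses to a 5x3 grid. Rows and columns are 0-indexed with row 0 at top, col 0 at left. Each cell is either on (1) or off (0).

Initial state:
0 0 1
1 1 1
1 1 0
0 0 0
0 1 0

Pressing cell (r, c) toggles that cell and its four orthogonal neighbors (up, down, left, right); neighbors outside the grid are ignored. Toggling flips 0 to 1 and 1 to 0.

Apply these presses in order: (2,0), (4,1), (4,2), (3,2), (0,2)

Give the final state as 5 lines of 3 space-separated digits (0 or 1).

After press 1 at (2,0):
0 0 1
0 1 1
0 0 0
1 0 0
0 1 0

After press 2 at (4,1):
0 0 1
0 1 1
0 0 0
1 1 0
1 0 1

After press 3 at (4,2):
0 0 1
0 1 1
0 0 0
1 1 1
1 1 0

After press 4 at (3,2):
0 0 1
0 1 1
0 0 1
1 0 0
1 1 1

After press 5 at (0,2):
0 1 0
0 1 0
0 0 1
1 0 0
1 1 1

Answer: 0 1 0
0 1 0
0 0 1
1 0 0
1 1 1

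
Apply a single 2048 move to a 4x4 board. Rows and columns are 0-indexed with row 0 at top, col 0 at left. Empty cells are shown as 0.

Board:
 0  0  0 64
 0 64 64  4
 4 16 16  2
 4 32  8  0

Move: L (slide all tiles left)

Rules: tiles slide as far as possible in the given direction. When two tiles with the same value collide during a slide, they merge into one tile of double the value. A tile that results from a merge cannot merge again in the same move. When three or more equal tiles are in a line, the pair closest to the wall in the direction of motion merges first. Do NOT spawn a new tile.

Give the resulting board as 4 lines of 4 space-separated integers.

Slide left:
row 0: [0, 0, 0, 64] -> [64, 0, 0, 0]
row 1: [0, 64, 64, 4] -> [128, 4, 0, 0]
row 2: [4, 16, 16, 2] -> [4, 32, 2, 0]
row 3: [4, 32, 8, 0] -> [4, 32, 8, 0]

Answer:  64   0   0   0
128   4   0   0
  4  32   2   0
  4  32   8   0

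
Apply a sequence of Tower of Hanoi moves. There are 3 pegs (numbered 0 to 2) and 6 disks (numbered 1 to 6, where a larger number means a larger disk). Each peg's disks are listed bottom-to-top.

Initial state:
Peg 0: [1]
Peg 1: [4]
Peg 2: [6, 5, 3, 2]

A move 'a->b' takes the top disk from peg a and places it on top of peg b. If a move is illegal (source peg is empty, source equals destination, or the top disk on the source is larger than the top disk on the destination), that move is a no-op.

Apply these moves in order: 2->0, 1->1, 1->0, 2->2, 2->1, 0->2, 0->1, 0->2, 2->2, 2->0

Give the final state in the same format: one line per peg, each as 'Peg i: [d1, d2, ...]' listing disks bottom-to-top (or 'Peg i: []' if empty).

Answer: Peg 0: [1]
Peg 1: [4, 2]
Peg 2: [6, 5, 3]

Derivation:
After move 1 (2->0):
Peg 0: [1]
Peg 1: [4]
Peg 2: [6, 5, 3, 2]

After move 2 (1->1):
Peg 0: [1]
Peg 1: [4]
Peg 2: [6, 5, 3, 2]

After move 3 (1->0):
Peg 0: [1]
Peg 1: [4]
Peg 2: [6, 5, 3, 2]

After move 4 (2->2):
Peg 0: [1]
Peg 1: [4]
Peg 2: [6, 5, 3, 2]

After move 5 (2->1):
Peg 0: [1]
Peg 1: [4, 2]
Peg 2: [6, 5, 3]

After move 6 (0->2):
Peg 0: []
Peg 1: [4, 2]
Peg 2: [6, 5, 3, 1]

After move 7 (0->1):
Peg 0: []
Peg 1: [4, 2]
Peg 2: [6, 5, 3, 1]

After move 8 (0->2):
Peg 0: []
Peg 1: [4, 2]
Peg 2: [6, 5, 3, 1]

After move 9 (2->2):
Peg 0: []
Peg 1: [4, 2]
Peg 2: [6, 5, 3, 1]

After move 10 (2->0):
Peg 0: [1]
Peg 1: [4, 2]
Peg 2: [6, 5, 3]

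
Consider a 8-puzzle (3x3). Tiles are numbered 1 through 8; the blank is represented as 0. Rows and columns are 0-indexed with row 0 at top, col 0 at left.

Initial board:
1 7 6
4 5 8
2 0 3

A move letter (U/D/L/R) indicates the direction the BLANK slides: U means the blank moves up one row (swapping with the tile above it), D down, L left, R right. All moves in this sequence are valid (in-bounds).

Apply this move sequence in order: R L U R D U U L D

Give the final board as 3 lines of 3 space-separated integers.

Answer: 1 8 7
4 0 6
2 5 3

Derivation:
After move 1 (R):
1 7 6
4 5 8
2 3 0

After move 2 (L):
1 7 6
4 5 8
2 0 3

After move 3 (U):
1 7 6
4 0 8
2 5 3

After move 4 (R):
1 7 6
4 8 0
2 5 3

After move 5 (D):
1 7 6
4 8 3
2 5 0

After move 6 (U):
1 7 6
4 8 0
2 5 3

After move 7 (U):
1 7 0
4 8 6
2 5 3

After move 8 (L):
1 0 7
4 8 6
2 5 3

After move 9 (D):
1 8 7
4 0 6
2 5 3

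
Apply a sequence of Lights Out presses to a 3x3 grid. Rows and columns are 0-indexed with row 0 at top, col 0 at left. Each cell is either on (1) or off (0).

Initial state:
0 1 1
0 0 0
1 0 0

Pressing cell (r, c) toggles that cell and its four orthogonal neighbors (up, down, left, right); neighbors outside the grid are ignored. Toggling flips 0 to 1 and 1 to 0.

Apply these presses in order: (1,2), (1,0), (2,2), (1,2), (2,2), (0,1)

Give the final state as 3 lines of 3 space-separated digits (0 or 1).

Answer: 0 0 0
1 0 0
0 0 0

Derivation:
After press 1 at (1,2):
0 1 0
0 1 1
1 0 1

After press 2 at (1,0):
1 1 0
1 0 1
0 0 1

After press 3 at (2,2):
1 1 0
1 0 0
0 1 0

After press 4 at (1,2):
1 1 1
1 1 1
0 1 1

After press 5 at (2,2):
1 1 1
1 1 0
0 0 0

After press 6 at (0,1):
0 0 0
1 0 0
0 0 0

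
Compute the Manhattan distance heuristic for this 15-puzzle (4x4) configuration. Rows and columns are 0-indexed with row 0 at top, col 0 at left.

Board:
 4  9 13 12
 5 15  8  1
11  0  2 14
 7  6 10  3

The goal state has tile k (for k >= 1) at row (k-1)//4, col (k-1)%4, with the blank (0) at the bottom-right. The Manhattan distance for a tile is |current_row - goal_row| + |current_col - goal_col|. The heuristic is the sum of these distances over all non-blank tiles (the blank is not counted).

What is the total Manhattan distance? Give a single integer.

Tile 4: (0,0)->(0,3) = 3
Tile 9: (0,1)->(2,0) = 3
Tile 13: (0,2)->(3,0) = 5
Tile 12: (0,3)->(2,3) = 2
Tile 5: (1,0)->(1,0) = 0
Tile 15: (1,1)->(3,2) = 3
Tile 8: (1,2)->(1,3) = 1
Tile 1: (1,3)->(0,0) = 4
Tile 11: (2,0)->(2,2) = 2
Tile 2: (2,2)->(0,1) = 3
Tile 14: (2,3)->(3,1) = 3
Tile 7: (3,0)->(1,2) = 4
Tile 6: (3,1)->(1,1) = 2
Tile 10: (3,2)->(2,1) = 2
Tile 3: (3,3)->(0,2) = 4
Sum: 3 + 3 + 5 + 2 + 0 + 3 + 1 + 4 + 2 + 3 + 3 + 4 + 2 + 2 + 4 = 41

Answer: 41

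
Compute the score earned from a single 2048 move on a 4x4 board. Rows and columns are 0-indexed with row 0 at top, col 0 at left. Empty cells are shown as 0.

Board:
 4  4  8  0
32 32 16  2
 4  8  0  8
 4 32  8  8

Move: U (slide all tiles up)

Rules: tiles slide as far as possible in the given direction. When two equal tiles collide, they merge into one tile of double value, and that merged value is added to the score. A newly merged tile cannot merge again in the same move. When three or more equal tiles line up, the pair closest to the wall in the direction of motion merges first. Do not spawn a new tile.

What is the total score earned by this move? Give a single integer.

Answer: 24

Derivation:
Slide up:
col 0: [4, 32, 4, 4] -> [4, 32, 8, 0]  score +8 (running 8)
col 1: [4, 32, 8, 32] -> [4, 32, 8, 32]  score +0 (running 8)
col 2: [8, 16, 0, 8] -> [8, 16, 8, 0]  score +0 (running 8)
col 3: [0, 2, 8, 8] -> [2, 16, 0, 0]  score +16 (running 24)
Board after move:
 4  4  8  2
32 32 16 16
 8  8  8  0
 0 32  0  0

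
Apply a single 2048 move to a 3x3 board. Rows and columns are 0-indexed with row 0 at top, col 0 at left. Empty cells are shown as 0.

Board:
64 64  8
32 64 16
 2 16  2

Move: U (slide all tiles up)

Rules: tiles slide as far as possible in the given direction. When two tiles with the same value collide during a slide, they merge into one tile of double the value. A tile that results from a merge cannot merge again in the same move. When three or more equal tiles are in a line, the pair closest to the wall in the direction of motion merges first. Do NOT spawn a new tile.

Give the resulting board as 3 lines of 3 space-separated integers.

Slide up:
col 0: [64, 32, 2] -> [64, 32, 2]
col 1: [64, 64, 16] -> [128, 16, 0]
col 2: [8, 16, 2] -> [8, 16, 2]

Answer:  64 128   8
 32  16  16
  2   0   2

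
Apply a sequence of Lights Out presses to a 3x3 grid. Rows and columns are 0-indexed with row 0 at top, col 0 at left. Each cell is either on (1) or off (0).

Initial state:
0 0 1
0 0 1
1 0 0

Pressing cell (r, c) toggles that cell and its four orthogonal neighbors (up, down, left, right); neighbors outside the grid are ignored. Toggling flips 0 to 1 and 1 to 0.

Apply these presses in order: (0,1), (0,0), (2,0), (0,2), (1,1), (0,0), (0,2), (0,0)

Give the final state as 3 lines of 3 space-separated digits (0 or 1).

Answer: 0 1 0
1 0 0
0 0 0

Derivation:
After press 1 at (0,1):
1 1 0
0 1 1
1 0 0

After press 2 at (0,0):
0 0 0
1 1 1
1 0 0

After press 3 at (2,0):
0 0 0
0 1 1
0 1 0

After press 4 at (0,2):
0 1 1
0 1 0
0 1 0

After press 5 at (1,1):
0 0 1
1 0 1
0 0 0

After press 6 at (0,0):
1 1 1
0 0 1
0 0 0

After press 7 at (0,2):
1 0 0
0 0 0
0 0 0

After press 8 at (0,0):
0 1 0
1 0 0
0 0 0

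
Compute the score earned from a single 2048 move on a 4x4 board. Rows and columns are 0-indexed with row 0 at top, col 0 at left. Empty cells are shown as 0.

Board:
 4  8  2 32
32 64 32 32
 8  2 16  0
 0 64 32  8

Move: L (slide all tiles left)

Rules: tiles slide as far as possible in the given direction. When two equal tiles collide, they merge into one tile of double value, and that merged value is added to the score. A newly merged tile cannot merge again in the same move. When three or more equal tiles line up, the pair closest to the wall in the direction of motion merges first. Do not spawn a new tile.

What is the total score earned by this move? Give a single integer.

Answer: 64

Derivation:
Slide left:
row 0: [4, 8, 2, 32] -> [4, 8, 2, 32]  score +0 (running 0)
row 1: [32, 64, 32, 32] -> [32, 64, 64, 0]  score +64 (running 64)
row 2: [8, 2, 16, 0] -> [8, 2, 16, 0]  score +0 (running 64)
row 3: [0, 64, 32, 8] -> [64, 32, 8, 0]  score +0 (running 64)
Board after move:
 4  8  2 32
32 64 64  0
 8  2 16  0
64 32  8  0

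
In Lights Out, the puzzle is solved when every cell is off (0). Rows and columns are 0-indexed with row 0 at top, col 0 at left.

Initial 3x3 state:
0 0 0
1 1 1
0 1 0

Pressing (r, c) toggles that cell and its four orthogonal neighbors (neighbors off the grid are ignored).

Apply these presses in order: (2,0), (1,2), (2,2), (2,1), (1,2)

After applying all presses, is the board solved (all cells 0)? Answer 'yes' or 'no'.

After press 1 at (2,0):
0 0 0
0 1 1
1 0 0

After press 2 at (1,2):
0 0 1
0 0 0
1 0 1

After press 3 at (2,2):
0 0 1
0 0 1
1 1 0

After press 4 at (2,1):
0 0 1
0 1 1
0 0 1

After press 5 at (1,2):
0 0 0
0 0 0
0 0 0

Lights still on: 0

Answer: yes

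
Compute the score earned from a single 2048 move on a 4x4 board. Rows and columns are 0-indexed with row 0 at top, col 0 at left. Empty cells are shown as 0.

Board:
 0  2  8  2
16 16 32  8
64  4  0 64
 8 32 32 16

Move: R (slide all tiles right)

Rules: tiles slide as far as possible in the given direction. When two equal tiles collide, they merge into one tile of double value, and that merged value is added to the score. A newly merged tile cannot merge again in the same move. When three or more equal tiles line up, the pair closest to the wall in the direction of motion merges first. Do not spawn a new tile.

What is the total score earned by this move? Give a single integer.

Slide right:
row 0: [0, 2, 8, 2] -> [0, 2, 8, 2]  score +0 (running 0)
row 1: [16, 16, 32, 8] -> [0, 32, 32, 8]  score +32 (running 32)
row 2: [64, 4, 0, 64] -> [0, 64, 4, 64]  score +0 (running 32)
row 3: [8, 32, 32, 16] -> [0, 8, 64, 16]  score +64 (running 96)
Board after move:
 0  2  8  2
 0 32 32  8
 0 64  4 64
 0  8 64 16

Answer: 96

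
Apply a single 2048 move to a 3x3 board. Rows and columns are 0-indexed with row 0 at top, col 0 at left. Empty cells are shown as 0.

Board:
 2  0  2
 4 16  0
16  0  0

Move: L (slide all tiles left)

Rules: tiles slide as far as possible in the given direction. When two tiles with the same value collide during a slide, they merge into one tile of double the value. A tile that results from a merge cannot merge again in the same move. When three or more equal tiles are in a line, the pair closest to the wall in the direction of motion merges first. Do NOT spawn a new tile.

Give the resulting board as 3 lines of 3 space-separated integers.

Answer:  4  0  0
 4 16  0
16  0  0

Derivation:
Slide left:
row 0: [2, 0, 2] -> [4, 0, 0]
row 1: [4, 16, 0] -> [4, 16, 0]
row 2: [16, 0, 0] -> [16, 0, 0]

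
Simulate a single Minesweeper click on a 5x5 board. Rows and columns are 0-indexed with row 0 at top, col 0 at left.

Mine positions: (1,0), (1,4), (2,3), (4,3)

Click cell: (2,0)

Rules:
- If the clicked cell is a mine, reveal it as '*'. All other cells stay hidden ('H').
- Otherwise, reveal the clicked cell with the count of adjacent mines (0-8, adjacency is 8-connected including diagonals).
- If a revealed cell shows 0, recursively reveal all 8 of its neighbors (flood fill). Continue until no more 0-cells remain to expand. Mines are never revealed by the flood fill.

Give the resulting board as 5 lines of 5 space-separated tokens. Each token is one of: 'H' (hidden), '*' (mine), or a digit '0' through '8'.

H H H H H
H H H H H
1 H H H H
H H H H H
H H H H H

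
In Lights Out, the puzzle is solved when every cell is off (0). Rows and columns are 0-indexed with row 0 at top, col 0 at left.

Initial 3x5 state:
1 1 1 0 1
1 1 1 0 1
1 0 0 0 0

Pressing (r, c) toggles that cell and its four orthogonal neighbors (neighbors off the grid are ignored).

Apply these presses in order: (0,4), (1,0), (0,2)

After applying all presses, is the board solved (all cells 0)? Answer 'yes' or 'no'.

Answer: yes

Derivation:
After press 1 at (0,4):
1 1 1 1 0
1 1 1 0 0
1 0 0 0 0

After press 2 at (1,0):
0 1 1 1 0
0 0 1 0 0
0 0 0 0 0

After press 3 at (0,2):
0 0 0 0 0
0 0 0 0 0
0 0 0 0 0

Lights still on: 0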